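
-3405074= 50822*( - 67 ) 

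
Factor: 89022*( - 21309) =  - 1896969798 =- 2^1* 3^2*37^1*401^1*7103^1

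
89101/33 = 89101/33 = 2700.03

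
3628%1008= 604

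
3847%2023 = 1824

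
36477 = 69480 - 33003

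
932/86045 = 932/86045 =0.01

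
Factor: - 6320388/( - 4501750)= 3160194/2250875=2^1*3^1 * 5^( -3)*11^( - 1) *19^2*1459^1 *1637^(-1) 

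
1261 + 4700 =5961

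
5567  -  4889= 678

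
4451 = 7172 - 2721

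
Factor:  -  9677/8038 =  - 2^( - 1)*4019^( - 1)*9677^1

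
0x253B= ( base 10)9531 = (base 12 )5623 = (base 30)ahl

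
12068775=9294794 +2773981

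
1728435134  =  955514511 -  - 772920623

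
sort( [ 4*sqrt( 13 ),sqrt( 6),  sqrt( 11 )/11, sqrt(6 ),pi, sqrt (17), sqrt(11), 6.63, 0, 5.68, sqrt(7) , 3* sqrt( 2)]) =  [ 0, sqrt(11)/11,sqrt(6 ),sqrt( 6 ),sqrt(7) , pi, sqrt( 11), sqrt(17 ), 3*sqrt(2), 5.68,6.63, 4 * sqrt(13)] 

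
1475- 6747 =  - 5272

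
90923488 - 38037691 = 52885797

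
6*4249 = 25494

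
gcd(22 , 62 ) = 2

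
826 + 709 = 1535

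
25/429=25/429 = 0.06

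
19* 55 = 1045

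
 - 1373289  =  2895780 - 4269069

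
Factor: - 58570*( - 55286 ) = 2^2*5^1*7^1 * 11^1*359^1*5857^1 = 3238101020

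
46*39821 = 1831766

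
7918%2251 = 1165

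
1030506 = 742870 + 287636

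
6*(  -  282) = - 1692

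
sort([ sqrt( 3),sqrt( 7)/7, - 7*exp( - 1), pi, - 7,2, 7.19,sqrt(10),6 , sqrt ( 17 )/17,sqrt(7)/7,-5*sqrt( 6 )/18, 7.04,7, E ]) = [ - 7, - 7* exp ( - 1 ),  -  5*sqrt (6)/18, sqrt (17)/17,sqrt(7)/7, sqrt ( 7)/7,sqrt( 3 ) , 2, E , pi, sqrt ( 10), 6,7 , 7.04, 7.19]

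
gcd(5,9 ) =1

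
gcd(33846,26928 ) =6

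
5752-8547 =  - 2795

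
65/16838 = 65/16838 = 0.00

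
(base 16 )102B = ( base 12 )248b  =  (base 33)3qe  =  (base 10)4139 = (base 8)10053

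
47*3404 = 159988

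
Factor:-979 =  - 11^1 * 89^1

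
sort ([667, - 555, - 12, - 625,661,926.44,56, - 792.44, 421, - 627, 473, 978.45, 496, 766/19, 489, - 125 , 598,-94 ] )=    [ - 792.44, - 627,-625, - 555, - 125,- 94 , - 12,766/19, 56, 421,473, 489 , 496, 598 , 661, 667, 926.44,  978.45]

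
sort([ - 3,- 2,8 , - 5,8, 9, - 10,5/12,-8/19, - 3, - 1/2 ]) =[ - 10,- 5, - 3, -3, - 2, - 1/2, - 8/19,5/12,8,8,9 ]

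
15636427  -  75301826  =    -  59665399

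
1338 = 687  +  651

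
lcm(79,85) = 6715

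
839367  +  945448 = 1784815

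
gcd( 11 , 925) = 1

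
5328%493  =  398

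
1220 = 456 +764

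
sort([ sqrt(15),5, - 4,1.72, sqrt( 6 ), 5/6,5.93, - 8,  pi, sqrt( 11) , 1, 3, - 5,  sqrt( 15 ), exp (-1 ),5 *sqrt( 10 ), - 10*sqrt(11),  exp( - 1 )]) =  [ - 10*sqrt( 11 ), - 8,-5,-4,exp( - 1 )  ,  exp ( - 1),5/6,  1, 1.72 , sqrt(6 ), 3, pi, sqrt( 11 ),sqrt( 15 ), sqrt(15), 5, 5.93, 5 * sqrt( 10) ]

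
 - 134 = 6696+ - 6830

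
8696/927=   9 + 353/927 = 9.38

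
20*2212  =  44240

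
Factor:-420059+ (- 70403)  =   - 2^1 * 7^1*53^1*661^1=- 490462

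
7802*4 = 31208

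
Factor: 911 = 911^1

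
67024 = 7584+59440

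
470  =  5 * 94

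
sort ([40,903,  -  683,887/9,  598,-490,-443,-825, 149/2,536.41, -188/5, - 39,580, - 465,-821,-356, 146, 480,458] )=[ -825, - 821, - 683, - 490, - 465,  -  443, - 356,-39, - 188/5, 40,149/2, 887/9,146, 458 , 480, 536.41, 580,598,903 ]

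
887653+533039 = 1420692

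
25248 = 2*12624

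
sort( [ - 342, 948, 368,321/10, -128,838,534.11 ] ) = [  -  342,-128, 321/10,368,534.11, 838, 948]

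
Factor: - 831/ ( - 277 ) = 3  =  3^1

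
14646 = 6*2441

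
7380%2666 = 2048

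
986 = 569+417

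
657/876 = 3/4 = 0.75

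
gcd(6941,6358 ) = 11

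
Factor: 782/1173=2^1*3^( - 1) = 2/3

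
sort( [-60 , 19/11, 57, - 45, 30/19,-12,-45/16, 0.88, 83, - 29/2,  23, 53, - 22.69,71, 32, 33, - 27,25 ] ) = [  -  60,-45,-27,  -  22.69, - 29/2, - 12,-45/16, 0.88,  30/19,  19/11, 23, 25,32,33,53  ,  57, 71,83]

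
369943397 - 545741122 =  - 175797725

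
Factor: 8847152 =2^4 *31^1*17837^1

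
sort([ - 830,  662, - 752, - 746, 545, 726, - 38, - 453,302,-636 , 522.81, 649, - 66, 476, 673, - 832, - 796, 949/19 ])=[ - 832, - 830,-796 , - 752, - 746, - 636, - 453,-66, - 38, 949/19, 302, 476, 522.81, 545, 649 , 662, 673, 726]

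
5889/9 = 654+1/3  =  654.33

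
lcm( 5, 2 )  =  10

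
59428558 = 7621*7798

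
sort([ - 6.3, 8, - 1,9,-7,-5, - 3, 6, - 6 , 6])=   [ -7  , - 6.3,-6, - 5,- 3,  -  1,6,  6, 8,  9 ]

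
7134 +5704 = 12838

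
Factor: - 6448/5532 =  - 1612/1383  =  - 2^2*3^( - 1 )*13^1*31^1*461^(-1 )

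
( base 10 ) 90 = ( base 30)30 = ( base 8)132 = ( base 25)3f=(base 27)39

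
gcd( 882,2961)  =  63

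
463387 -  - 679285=1142672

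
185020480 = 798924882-613904402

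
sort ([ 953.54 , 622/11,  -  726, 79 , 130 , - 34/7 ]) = [ - 726, - 34/7 , 622/11, 79, 130,953.54]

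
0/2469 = 0= 0.00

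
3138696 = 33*95112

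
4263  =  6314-2051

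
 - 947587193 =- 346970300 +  - 600616893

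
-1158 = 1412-2570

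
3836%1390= 1056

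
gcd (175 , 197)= 1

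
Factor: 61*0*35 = 0 = 0^1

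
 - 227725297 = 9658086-237383383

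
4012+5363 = 9375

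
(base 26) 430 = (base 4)223132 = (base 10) 2782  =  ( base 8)5336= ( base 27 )3m1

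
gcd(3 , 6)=3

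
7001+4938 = 11939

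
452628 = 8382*54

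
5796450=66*87825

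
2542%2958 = 2542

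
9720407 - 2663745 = 7056662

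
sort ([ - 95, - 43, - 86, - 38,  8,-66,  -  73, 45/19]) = [ - 95 ,-86, - 73,- 66, - 43,-38,45/19 , 8 ] 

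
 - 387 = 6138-6525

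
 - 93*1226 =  - 114018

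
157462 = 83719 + 73743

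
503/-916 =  - 1  +  413/916 = -0.55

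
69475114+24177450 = 93652564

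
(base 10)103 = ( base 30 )3d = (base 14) 75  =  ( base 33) 34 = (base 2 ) 1100111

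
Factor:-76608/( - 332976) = 228/991 = 2^2* 3^1*19^1*991^( - 1)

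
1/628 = 1/628 = 0.00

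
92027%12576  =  3995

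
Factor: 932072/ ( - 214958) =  - 2^2* 23^(-1)*263^1*443^1 * 4673^ ( - 1 ) = -466036/107479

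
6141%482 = 357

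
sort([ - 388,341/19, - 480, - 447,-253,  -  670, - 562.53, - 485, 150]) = [ - 670, -562.53,-485 ,  -  480, - 447, - 388, - 253, 341/19,150 ] 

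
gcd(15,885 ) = 15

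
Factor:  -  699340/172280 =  - 2^( - 1 ) * 59^( - 1 )*479^1 = - 479/118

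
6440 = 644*10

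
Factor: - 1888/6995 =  - 2^5*5^( - 1 )*59^1*1399^( - 1 ) 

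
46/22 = 23/11 = 2.09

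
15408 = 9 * 1712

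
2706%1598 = 1108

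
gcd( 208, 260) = 52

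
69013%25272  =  18469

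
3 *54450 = 163350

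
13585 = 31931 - 18346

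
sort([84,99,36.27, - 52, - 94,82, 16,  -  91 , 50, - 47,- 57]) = [ - 94,-91,-57,- 52, - 47,16, 36.27,50, 82,84,99]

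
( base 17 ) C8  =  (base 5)1322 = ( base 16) d4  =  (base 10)212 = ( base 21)A2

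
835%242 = 109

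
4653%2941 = 1712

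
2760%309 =288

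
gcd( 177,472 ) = 59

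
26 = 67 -41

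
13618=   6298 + 7320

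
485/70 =97/14 = 6.93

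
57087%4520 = 2847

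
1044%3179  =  1044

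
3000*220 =660000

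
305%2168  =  305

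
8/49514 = 4/24757 = 0.00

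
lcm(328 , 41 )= 328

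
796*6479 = 5157284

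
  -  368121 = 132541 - 500662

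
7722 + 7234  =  14956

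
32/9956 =8/2489 = 0.00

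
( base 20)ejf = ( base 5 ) 142440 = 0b1011101101011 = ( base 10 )5995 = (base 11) 4560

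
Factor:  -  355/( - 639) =3^( - 2 ) * 5^1=   5/9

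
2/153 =2/153 = 0.01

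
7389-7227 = 162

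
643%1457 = 643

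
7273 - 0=7273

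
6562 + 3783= 10345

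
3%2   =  1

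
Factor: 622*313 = 194686 = 2^1*311^1*313^1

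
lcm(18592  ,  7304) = 204512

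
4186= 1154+3032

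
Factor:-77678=- 2^1* 38839^1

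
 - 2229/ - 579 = 3  +  164/193 =3.85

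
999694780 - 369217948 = 630476832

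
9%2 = 1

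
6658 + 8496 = 15154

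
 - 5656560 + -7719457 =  - 13376017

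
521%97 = 36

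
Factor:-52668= - 2^2*3^2*7^1*11^1 * 19^1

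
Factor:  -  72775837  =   - 53^1*1373129^1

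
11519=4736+6783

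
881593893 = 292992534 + 588601359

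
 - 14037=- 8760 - 5277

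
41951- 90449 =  - 48498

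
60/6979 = 60/6979 = 0.01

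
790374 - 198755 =591619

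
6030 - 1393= 4637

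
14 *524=7336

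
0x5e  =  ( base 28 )3A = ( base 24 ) 3M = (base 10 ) 94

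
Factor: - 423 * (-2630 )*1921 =2137093290 = 2^1*3^2* 5^1*17^1*47^1*113^1*263^1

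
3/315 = 1/105 =0.01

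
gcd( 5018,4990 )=2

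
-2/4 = -1 + 1/2 = - 0.50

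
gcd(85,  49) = 1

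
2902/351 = 2902/351 = 8.27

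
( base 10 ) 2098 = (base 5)31343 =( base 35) 1OX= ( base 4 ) 200302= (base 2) 100000110010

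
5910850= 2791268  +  3119582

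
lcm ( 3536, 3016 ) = 102544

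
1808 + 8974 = 10782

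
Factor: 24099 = 3^1*29^1*277^1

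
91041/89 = 91041/89 = 1022.93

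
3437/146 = 23+79/146 = 23.54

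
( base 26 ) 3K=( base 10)98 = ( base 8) 142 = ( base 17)5D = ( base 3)10122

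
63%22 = 19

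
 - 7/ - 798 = 1/114 = 0.01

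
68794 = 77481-8687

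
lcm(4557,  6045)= 296205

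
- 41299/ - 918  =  44 + 907/918 = 44.99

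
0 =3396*0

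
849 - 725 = 124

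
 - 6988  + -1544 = -8532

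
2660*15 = 39900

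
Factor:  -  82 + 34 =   -  48 = -2^4 * 3^1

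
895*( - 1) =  - 895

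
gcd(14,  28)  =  14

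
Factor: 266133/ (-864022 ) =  - 2^( - 1) * 3^1*7^1*19^1*23^1*29^1*151^( - 1 )*2861^( - 1 )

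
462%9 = 3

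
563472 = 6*93912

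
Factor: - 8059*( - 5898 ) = 2^1*3^1*983^1*8059^1 = 47531982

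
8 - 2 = 6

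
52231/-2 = -52231/2 = -26115.50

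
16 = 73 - 57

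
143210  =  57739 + 85471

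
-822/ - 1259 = 822/1259 = 0.65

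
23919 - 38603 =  - 14684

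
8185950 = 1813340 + 6372610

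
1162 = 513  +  649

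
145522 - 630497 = -484975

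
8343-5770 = 2573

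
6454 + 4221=10675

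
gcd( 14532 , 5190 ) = 1038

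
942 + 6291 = 7233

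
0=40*0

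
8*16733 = 133864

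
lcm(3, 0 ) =0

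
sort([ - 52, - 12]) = [ - 52, - 12]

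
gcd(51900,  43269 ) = 3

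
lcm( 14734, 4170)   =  221010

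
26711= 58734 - 32023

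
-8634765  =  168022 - 8802787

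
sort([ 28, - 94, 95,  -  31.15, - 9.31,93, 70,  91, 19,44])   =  [ - 94, - 31.15, - 9.31,  19,28,44,70,91,93, 95] 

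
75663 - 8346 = 67317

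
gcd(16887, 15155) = 433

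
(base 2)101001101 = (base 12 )239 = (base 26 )CL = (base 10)333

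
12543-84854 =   -  72311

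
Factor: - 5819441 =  - 5819441^1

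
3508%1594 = 320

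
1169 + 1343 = 2512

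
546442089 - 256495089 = 289947000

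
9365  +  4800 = 14165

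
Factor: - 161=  - 7^1*23^1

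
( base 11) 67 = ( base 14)53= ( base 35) 23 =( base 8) 111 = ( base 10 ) 73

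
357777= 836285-478508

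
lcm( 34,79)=2686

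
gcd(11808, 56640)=96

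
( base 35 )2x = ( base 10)103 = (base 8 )147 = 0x67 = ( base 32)37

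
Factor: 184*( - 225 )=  - 2^3*3^2*5^2*23^1 = - 41400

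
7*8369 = 58583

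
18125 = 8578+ 9547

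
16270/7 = 16270/7= 2324.29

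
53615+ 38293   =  91908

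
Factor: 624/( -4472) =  - 2^1 * 3^1 *43^( - 1) = -6/43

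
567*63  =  35721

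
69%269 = 69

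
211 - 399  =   - 188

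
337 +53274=53611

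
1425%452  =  69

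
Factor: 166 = 2^1 * 83^1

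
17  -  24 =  - 7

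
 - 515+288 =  - 227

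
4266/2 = 2133=2133.00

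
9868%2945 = 1033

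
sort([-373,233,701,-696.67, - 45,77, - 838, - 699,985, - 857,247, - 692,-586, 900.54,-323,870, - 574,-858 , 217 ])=[ - 858,-857,-838, - 699,  -  696.67, - 692,-586, - 574,  -  373 , -323, - 45,77,217,233,  247,701,870,900.54,985] 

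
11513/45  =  255 + 38/45 = 255.84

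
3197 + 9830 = 13027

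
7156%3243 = 670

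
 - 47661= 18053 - 65714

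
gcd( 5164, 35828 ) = 4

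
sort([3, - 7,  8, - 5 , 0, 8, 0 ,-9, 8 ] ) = [ - 9 , - 7,-5, 0 , 0,3 , 8, 8, 8 ] 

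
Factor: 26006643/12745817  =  3^3*7^( - 1)*13^1*331^( - 1)*5501^( - 1)*74093^1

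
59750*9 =537750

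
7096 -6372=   724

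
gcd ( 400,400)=400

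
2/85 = 2/85 = 0.02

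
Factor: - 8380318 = - 2^1 * 41^1*102199^1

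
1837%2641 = 1837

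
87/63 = 1 + 8/21 = 1.38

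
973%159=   19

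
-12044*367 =  -  4420148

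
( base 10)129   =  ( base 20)69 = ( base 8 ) 201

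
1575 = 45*35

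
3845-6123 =  -  2278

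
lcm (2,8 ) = 8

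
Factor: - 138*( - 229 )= 2^1*3^1*23^1 * 229^1 = 31602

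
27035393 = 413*65461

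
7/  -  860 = - 1+853/860 = - 0.01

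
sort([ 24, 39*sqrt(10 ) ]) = [24, 39*sqrt(10 )]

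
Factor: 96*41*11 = 2^5*3^1*11^1*41^1 = 43296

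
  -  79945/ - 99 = 807+52/99= 807.53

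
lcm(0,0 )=0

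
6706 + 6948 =13654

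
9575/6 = 9575/6 = 1595.83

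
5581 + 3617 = 9198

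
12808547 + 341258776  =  354067323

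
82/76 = 41/38 = 1.08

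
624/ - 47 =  -624/47 = - 13.28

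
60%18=6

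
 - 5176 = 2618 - 7794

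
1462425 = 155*9435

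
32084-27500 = 4584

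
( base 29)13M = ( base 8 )1666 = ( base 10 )950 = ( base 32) tm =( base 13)581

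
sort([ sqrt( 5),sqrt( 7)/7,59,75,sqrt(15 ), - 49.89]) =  [ - 49.89 , sqrt( 7)/7,sqrt( 5),sqrt( 15 ),  59, 75]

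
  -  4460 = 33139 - 37599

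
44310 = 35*1266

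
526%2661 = 526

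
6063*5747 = 34844061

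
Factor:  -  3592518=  - 2^1*3^1*173^1*3461^1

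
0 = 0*9178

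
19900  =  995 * 20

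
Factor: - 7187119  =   - 7187119^1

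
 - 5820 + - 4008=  - 9828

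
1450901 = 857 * 1693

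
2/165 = 2/165= 0.01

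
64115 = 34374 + 29741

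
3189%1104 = 981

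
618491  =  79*7829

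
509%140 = 89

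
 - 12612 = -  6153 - 6459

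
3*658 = 1974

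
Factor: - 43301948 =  - 2^2 * 61^1 * 177467^1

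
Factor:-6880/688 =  - 10 = - 2^1 * 5^1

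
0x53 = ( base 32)2J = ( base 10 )83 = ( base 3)10002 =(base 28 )2R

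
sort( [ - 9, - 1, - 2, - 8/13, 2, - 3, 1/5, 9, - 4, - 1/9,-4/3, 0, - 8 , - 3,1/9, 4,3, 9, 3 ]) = [-9,-8, - 4,-3, - 3, - 2, - 4/3,-1,  -  8/13, - 1/9, 0  ,  1/9, 1/5,  2, 3, 3, 4, 9, 9]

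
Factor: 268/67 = 4= 2^2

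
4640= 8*580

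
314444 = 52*6047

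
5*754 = 3770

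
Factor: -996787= - 11^1*90617^1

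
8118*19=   154242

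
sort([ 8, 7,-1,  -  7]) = [-7,-1, 7, 8]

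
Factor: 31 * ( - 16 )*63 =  - 2^4*3^2*7^1*31^1 =- 31248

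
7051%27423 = 7051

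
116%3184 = 116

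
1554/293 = 1554/293 = 5.30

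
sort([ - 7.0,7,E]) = [ - 7.0, E,7 ] 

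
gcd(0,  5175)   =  5175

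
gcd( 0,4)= 4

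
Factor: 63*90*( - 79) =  - 447930=- 2^1*3^4*5^1 * 7^1 * 79^1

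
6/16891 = 6/16891 = 0.00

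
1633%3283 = 1633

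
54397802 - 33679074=20718728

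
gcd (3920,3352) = 8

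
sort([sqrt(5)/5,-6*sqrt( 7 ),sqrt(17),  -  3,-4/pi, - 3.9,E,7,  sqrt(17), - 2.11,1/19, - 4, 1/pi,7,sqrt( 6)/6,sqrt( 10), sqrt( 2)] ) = [ - 6  *sqrt(7 ), - 4 , - 3.9, - 3, - 2.11, - 4/pi, 1/19,1/pi, sqrt( 6) /6,sqrt( 5) /5,sqrt(2 ),E,sqrt ( 10 ), sqrt( 17 ),sqrt(17 ),7,7]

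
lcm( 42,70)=210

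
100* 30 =3000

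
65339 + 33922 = 99261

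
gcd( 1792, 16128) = 1792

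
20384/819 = 224/9 = 24.89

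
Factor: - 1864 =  - 2^3*233^1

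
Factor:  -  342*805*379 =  - 104342490 = - 2^1 * 3^2*5^1*7^1*19^1 * 23^1*379^1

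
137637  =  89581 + 48056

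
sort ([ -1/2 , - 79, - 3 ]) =[ - 79  , - 3, - 1/2]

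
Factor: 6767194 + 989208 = 7756402 = 2^1*251^1*15451^1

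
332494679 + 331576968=664071647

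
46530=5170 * 9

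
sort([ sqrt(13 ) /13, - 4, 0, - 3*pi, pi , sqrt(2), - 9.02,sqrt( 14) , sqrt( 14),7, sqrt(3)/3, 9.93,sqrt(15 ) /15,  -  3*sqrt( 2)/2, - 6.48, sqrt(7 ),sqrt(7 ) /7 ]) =[ - 3*pi, - 9.02, - 6.48 , - 4, - 3*sqrt(2)/2, 0, sqrt ( 15) /15,sqrt(13)/13, sqrt(7)/7,sqrt(3 ) /3,sqrt(2 ) , sqrt(7 ), pi, sqrt( 14 ),sqrt( 14), 7,9.93 ] 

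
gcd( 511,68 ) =1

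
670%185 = 115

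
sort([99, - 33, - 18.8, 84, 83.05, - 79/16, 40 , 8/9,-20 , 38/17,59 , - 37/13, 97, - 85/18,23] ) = [-33, - 20, - 18.8,-79/16,  -  85/18,-37/13, 8/9,38/17,23, 40,59,83.05,84,97,99 ]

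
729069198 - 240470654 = 488598544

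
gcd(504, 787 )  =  1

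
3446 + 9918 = 13364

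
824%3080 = 824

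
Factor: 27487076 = 2^2*6871769^1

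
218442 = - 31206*( - 7 ) 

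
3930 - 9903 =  - 5973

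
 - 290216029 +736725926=446509897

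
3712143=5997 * 619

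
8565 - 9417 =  - 852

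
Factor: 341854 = 2^1*170927^1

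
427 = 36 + 391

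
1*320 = 320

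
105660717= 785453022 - 679792305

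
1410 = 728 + 682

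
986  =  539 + 447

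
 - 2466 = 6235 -8701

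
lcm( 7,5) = 35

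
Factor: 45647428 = 2^2*11411857^1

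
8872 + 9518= 18390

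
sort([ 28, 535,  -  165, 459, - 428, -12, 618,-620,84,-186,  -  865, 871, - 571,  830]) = [-865,-620, - 571,- 428, - 186,-165, - 12, 28,  84,459, 535, 618,  830, 871 ]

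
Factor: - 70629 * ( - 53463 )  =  3776038227 = 3^2*13^1*71^1*251^1*1811^1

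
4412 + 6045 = 10457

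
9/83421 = 1/9269 = 0.00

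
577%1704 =577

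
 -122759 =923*( - 133 )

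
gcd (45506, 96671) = 1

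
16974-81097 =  - 64123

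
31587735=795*39733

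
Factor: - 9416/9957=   -  2^3 * 3^( - 1)* 11^1*107^1 * 3319^( - 1 )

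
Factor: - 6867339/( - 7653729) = 2289113/2551243 = 71^( - 1)*457^1*5009^1*35933^(  -  1 ) 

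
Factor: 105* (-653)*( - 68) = 4662420 = 2^2*3^1 * 5^1 * 7^1*17^1*653^1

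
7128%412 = 124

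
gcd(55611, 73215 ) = 9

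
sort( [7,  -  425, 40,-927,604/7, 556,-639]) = [-927,  -  639,-425,  7,40,604/7,  556 ]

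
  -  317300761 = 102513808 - 419814569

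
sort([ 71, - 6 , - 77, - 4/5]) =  [ - 77, - 6, - 4/5,71 ]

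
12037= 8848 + 3189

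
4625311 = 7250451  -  2625140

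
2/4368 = 1/2184 = 0.00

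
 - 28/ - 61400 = 7/15350=0.00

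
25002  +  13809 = 38811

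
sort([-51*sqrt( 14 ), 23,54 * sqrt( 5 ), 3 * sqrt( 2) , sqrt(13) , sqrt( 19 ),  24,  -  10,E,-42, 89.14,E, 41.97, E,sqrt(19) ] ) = [  -  51*sqrt(14), - 42,-10, E, E , E, sqrt(13),3*sqrt( 2),sqrt( 19) , sqrt(19 ), 23, 24,41.97,89.14,54*sqrt( 5 )]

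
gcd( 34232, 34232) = 34232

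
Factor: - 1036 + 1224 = 188 = 2^2*47^1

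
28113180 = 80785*348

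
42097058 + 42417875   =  84514933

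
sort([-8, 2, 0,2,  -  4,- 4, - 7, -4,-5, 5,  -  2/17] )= [-8, - 7,-5, - 4, - 4,-4,  -  2/17, 0,  2,2, 5 ]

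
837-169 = 668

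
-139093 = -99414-39679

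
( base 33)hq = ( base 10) 587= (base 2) 1001001011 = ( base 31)it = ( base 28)kr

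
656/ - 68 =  - 10 + 6/17 = - 9.65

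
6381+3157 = 9538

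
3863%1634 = 595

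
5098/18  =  283 + 2/9 = 283.22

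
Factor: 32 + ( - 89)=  - 3^1* 19^1 = -57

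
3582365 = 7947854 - 4365489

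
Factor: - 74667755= - 5^1*509^1  *29339^1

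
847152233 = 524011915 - -323140318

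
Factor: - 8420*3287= -27676540 = - 2^2 * 5^1*19^1* 173^1*421^1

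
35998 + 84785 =120783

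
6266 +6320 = 12586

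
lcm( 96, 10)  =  480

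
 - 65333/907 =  - 65333/907 = - 72.03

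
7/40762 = 7/40762 = 0.00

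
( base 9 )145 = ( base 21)5H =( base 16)7A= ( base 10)122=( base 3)11112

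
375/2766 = 125/922= 0.14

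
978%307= 57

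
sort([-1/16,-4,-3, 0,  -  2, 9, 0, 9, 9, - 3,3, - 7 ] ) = [  -  7, - 4, - 3, - 3, - 2,  -  1/16, 0, 0,3, 9, 9,9]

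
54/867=18/289  =  0.06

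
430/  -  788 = - 215/394 = -  0.55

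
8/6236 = 2/1559=0.00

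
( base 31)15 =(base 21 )1f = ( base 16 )24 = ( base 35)11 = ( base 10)36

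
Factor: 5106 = 2^1*3^1*23^1*37^1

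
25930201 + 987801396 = 1013731597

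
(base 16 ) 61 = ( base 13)76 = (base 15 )67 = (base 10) 97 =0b1100001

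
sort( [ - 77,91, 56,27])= [  -  77, 27,56,  91] 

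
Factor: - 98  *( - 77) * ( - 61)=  - 2^1*7^3*11^1 * 61^1 =- 460306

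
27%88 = 27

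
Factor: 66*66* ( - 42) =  - 182952 = - 2^3*  3^3 * 7^1*11^2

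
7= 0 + 7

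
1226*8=9808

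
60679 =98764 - 38085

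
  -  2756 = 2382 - 5138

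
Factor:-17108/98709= -1316/7593 = - 2^2*3^ (- 1)*7^1*47^1*2531^ ( - 1)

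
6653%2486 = 1681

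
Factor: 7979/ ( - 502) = -2^( - 1)*79^1  *  101^1*251^(  -  1)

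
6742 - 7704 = - 962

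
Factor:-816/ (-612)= 4/3 = 2^2 * 3^ ( - 1)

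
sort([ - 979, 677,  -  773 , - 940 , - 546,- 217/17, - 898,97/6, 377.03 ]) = [ - 979, - 940,-898 , - 773,  -  546, -217/17, 97/6, 377.03,677 ] 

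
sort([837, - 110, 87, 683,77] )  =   [-110,77, 87 , 683, 837 ]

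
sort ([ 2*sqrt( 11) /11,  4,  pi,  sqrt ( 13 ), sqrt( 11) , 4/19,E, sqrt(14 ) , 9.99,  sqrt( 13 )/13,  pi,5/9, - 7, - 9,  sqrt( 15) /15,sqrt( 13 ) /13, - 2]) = [- 9, - 7,-2,4/19, sqrt ( 15 ) /15,sqrt( 13) /13, sqrt( 13) /13,5/9,2*sqrt(11)/11,E,pi, pi,sqrt( 11 ),sqrt(13),sqrt( 14 ),4,9.99 ] 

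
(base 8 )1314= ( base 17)282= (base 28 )pg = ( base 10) 716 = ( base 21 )1d2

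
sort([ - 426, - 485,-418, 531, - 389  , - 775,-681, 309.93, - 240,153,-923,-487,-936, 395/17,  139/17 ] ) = [ - 936, - 923,-775, - 681, - 487,-485,  -  426,  -  418,-389, - 240,139/17, 395/17,  153, 309.93, 531]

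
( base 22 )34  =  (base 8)106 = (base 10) 70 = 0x46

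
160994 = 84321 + 76673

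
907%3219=907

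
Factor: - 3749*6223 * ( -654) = 2^1*3^1*7^2*23^1*109^1 * 127^1*163^1 = 15257837658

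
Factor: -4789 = -4789^1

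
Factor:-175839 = -3^1*58613^1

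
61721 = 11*5611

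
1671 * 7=11697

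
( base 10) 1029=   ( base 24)1il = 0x405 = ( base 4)100011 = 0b10000000101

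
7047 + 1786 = 8833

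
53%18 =17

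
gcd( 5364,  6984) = 36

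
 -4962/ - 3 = 1654+ 0/1 = 1654.00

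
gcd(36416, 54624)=18208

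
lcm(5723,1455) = 85845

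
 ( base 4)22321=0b1010111001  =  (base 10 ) 697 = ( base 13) 418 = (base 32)LP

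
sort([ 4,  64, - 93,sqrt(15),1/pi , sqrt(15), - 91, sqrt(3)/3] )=[ - 93,-91 , 1/pi, sqrt( 3)/3, sqrt(15),  sqrt (15),  4, 64] 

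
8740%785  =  105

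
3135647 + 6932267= 10067914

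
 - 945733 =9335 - 955068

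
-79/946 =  - 1 + 867/946=-  0.08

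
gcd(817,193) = 1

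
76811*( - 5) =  - 384055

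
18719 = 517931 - 499212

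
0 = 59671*0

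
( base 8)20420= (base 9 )12544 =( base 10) 8464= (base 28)AM8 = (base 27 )BGD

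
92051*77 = 7087927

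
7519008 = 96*78323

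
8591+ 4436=13027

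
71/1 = 71= 71.00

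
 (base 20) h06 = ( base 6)51302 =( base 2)1101010010110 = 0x1a96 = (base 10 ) 6806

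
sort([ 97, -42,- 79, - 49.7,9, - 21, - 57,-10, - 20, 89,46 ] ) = [-79,- 57,-49.7, -42, - 21,-20, - 10,9, 46,89,97] 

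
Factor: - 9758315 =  - 5^1*7^1*278809^1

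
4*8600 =34400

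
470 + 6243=6713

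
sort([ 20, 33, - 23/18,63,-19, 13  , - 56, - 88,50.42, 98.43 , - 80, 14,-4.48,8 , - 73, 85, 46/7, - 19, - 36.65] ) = [ - 88, - 80, - 73, - 56, - 36.65,  -  19, - 19,-4.48, - 23/18, 46/7, 8,13, 14,20, 33, 50.42,63, 85 , 98.43 ]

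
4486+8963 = 13449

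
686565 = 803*855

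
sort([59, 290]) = [ 59,290 ]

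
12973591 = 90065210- 77091619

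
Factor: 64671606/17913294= 3592867/995183 = 7^( - 1 )*142169^( - 1 )*3592867^1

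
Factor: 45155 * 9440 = 2^5*5^2*11^1*59^1 *821^1 =426263200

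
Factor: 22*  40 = 880  =  2^4*5^1*11^1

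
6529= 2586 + 3943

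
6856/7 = 979  +  3/7 = 979.43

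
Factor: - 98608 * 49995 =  - 2^4*3^2*5^1*11^1*101^1*6163^1 = - 4929906960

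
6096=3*2032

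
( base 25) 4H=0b1110101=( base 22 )57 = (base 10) 117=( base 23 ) 52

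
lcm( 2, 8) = 8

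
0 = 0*78086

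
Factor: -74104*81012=-6003313248 = - 2^5 * 3^1 * 43^1*59^1*157^2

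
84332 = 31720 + 52612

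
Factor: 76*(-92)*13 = - 90896 = -2^4*13^1*19^1*23^1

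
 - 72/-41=72/41=1.76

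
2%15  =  2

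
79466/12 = 6622  +  1/6 = 6622.17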